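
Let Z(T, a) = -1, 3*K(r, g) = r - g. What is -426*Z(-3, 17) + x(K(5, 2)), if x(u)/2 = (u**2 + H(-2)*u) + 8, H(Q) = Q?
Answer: 440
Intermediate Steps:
K(r, g) = -g/3 + r/3 (K(r, g) = (r - g)/3 = -g/3 + r/3)
x(u) = 16 - 4*u + 2*u**2 (x(u) = 2*((u**2 - 2*u) + 8) = 2*(8 + u**2 - 2*u) = 16 - 4*u + 2*u**2)
-426*Z(-3, 17) + x(K(5, 2)) = -426*(-1) + (16 - 4*(-1/3*2 + (1/3)*5) + 2*(-1/3*2 + (1/3)*5)**2) = 426 + (16 - 4*(-2/3 + 5/3) + 2*(-2/3 + 5/3)**2) = 426 + (16 - 4*1 + 2*1**2) = 426 + (16 - 4 + 2*1) = 426 + (16 - 4 + 2) = 426 + 14 = 440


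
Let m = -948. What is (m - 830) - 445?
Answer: -2223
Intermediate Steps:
(m - 830) - 445 = (-948 - 830) - 445 = -1778 - 445 = -2223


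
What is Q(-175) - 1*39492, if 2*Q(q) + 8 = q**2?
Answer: -48367/2 ≈ -24184.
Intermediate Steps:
Q(q) = -4 + q**2/2
Q(-175) - 1*39492 = (-4 + (1/2)*(-175)**2) - 1*39492 = (-4 + (1/2)*30625) - 39492 = (-4 + 30625/2) - 39492 = 30617/2 - 39492 = -48367/2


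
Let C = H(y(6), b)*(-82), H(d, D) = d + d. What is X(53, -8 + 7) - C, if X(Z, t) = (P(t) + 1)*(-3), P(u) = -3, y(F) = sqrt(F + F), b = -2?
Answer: 6 + 328*sqrt(3) ≈ 574.11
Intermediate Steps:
y(F) = sqrt(2)*sqrt(F) (y(F) = sqrt(2*F) = sqrt(2)*sqrt(F))
H(d, D) = 2*d
C = -328*sqrt(3) (C = (2*(sqrt(2)*sqrt(6)))*(-82) = (2*(2*sqrt(3)))*(-82) = (4*sqrt(3))*(-82) = -328*sqrt(3) ≈ -568.11)
X(Z, t) = 6 (X(Z, t) = (-3 + 1)*(-3) = -2*(-3) = 6)
X(53, -8 + 7) - C = 6 - (-328)*sqrt(3) = 6 + 328*sqrt(3)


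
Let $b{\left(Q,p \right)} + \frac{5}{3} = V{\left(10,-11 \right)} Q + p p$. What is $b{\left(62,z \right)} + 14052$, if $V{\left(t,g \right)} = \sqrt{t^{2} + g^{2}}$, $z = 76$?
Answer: $\frac{59479}{3} + 62 \sqrt{221} \approx 20748.0$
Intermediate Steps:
$V{\left(t,g \right)} = \sqrt{g^{2} + t^{2}}$
$b{\left(Q,p \right)} = - \frac{5}{3} + p^{2} + Q \sqrt{221}$ ($b{\left(Q,p \right)} = - \frac{5}{3} + \left(\sqrt{\left(-11\right)^{2} + 10^{2}} Q + p p\right) = - \frac{5}{3} + \left(\sqrt{121 + 100} Q + p^{2}\right) = - \frac{5}{3} + \left(\sqrt{221} Q + p^{2}\right) = - \frac{5}{3} + \left(Q \sqrt{221} + p^{2}\right) = - \frac{5}{3} + \left(p^{2} + Q \sqrt{221}\right) = - \frac{5}{3} + p^{2} + Q \sqrt{221}$)
$b{\left(62,z \right)} + 14052 = \left(- \frac{5}{3} + 76^{2} + 62 \sqrt{221}\right) + 14052 = \left(- \frac{5}{3} + 5776 + 62 \sqrt{221}\right) + 14052 = \left(\frac{17323}{3} + 62 \sqrt{221}\right) + 14052 = \frac{59479}{3} + 62 \sqrt{221}$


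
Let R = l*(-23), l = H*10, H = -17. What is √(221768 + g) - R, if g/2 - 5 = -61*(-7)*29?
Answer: -3910 + 4*√15409 ≈ -3413.5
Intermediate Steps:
l = -170 (l = -17*10 = -170)
g = 24776 (g = 10 + 2*(-61*(-7)*29) = 10 + 2*(427*29) = 10 + 2*12383 = 10 + 24766 = 24776)
R = 3910 (R = -170*(-23) = 3910)
√(221768 + g) - R = √(221768 + 24776) - 1*3910 = √246544 - 3910 = 4*√15409 - 3910 = -3910 + 4*√15409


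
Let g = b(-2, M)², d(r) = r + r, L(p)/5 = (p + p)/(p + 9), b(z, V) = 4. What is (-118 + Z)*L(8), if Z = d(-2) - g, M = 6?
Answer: -11040/17 ≈ -649.41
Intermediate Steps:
L(p) = 10*p/(9 + p) (L(p) = 5*((p + p)/(p + 9)) = 5*((2*p)/(9 + p)) = 5*(2*p/(9 + p)) = 10*p/(9 + p))
d(r) = 2*r
g = 16 (g = 4² = 16)
Z = -20 (Z = 2*(-2) - 1*16 = -4 - 16 = -20)
(-118 + Z)*L(8) = (-118 - 20)*(10*8/(9 + 8)) = -1380*8/17 = -138*80/17 = -11040/17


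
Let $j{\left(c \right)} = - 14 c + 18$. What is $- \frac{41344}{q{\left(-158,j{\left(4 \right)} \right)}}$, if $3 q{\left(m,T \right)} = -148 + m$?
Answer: $\frac{1216}{3} \approx 405.33$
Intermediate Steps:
$j{\left(c \right)} = 18 - 14 c$
$q{\left(m,T \right)} = - \frac{148}{3} + \frac{m}{3}$ ($q{\left(m,T \right)} = \frac{-148 + m}{3} = - \frac{148}{3} + \frac{m}{3}$)
$- \frac{41344}{q{\left(-158,j{\left(4 \right)} \right)}} = - \frac{41344}{- \frac{148}{3} + \frac{1}{3} \left(-158\right)} = - \frac{41344}{- \frac{148}{3} - \frac{158}{3}} = - \frac{41344}{-102} = \left(-41344\right) \left(- \frac{1}{102}\right) = \frac{1216}{3}$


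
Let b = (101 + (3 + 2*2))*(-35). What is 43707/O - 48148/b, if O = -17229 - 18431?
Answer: 77587261/6739740 ≈ 11.512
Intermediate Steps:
b = -3780 (b = (101 + (3 + 4))*(-35) = (101 + 7)*(-35) = 108*(-35) = -3780)
O = -35660
43707/O - 48148/b = 43707/(-35660) - 48148/(-3780) = 43707*(-1/35660) - 48148*(-1/3780) = -43707/35660 + 12037/945 = 77587261/6739740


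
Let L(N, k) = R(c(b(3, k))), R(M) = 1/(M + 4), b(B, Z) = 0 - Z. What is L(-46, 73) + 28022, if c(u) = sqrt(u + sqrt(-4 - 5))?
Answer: 28022 + 1/(4 + sqrt(-73 + 3*I)) ≈ 28022.0 - 0.094465*I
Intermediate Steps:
b(B, Z) = -Z
c(u) = sqrt(u + 3*I) (c(u) = sqrt(u + sqrt(-9)) = sqrt(u + 3*I))
R(M) = 1/(4 + M)
L(N, k) = 1/(4 + sqrt(-k + 3*I))
L(-46, 73) + 28022 = 1/(4 + sqrt(-1*73 + 3*I)) + 28022 = 1/(4 + sqrt(-73 + 3*I)) + 28022 = 28022 + 1/(4 + sqrt(-73 + 3*I))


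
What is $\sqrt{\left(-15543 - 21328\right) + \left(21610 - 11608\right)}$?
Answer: $i \sqrt{26869} \approx 163.92 i$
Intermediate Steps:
$\sqrt{\left(-15543 - 21328\right) + \left(21610 - 11608\right)} = \sqrt{\left(-15543 - 21328\right) + 10002} = \sqrt{-36871 + 10002} = \sqrt{-26869} = i \sqrt{26869}$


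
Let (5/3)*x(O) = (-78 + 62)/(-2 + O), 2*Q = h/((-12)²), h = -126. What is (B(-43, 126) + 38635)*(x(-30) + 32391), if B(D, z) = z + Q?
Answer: 200880801297/160 ≈ 1.2555e+9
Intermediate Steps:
Q = -7/16 (Q = (-126/((-12)²))/2 = (-126/144)/2 = (-126*1/144)/2 = (½)*(-7/8) = -7/16 ≈ -0.43750)
x(O) = -48/(5*(-2 + O)) (x(O) = 3*((-78 + 62)/(-2 + O))/5 = 3*(-16/(-2 + O))/5 = -48/(5*(-2 + O)))
B(D, z) = -7/16 + z (B(D, z) = z - 7/16 = -7/16 + z)
(B(-43, 126) + 38635)*(x(-30) + 32391) = ((-7/16 + 126) + 38635)*(-48/(-10 + 5*(-30)) + 32391) = (2009/16 + 38635)*(-48/(-10 - 150) + 32391) = 620169*(-48/(-160) + 32391)/16 = 620169*(-48*(-1/160) + 32391)/16 = 620169*(3/10 + 32391)/16 = (620169/16)*(323913/10) = 200880801297/160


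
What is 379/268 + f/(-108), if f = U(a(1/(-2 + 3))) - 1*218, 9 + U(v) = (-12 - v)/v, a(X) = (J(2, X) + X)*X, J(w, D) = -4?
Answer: 25241/7236 ≈ 3.4883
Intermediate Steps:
a(X) = X*(-4 + X) (a(X) = (-4 + X)*X = X*(-4 + X))
U(v) = -9 + (-12 - v)/v
f = -224 (f = (-10 - 12*(-2 + 3)/(-4 + 1/(-2 + 3))) - 1*218 = (-10 - 12/(-4 + 1/1)) - 218 = (-10 - 12/(-4 + 1)) - 218 = (-10 - 12/(1*(-3))) - 218 = (-10 - 12/(-3)) - 218 = (-10 - 12*(-⅓)) - 218 = (-10 + 4) - 218 = -6 - 218 = -224)
379/268 + f/(-108) = 379/268 - 224/(-108) = 379*(1/268) - 224*(-1/108) = 379/268 + 56/27 = 25241/7236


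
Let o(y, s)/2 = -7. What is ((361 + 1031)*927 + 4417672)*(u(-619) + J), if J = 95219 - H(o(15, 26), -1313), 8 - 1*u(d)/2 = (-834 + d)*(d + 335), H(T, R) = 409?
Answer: -4169609330768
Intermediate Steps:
o(y, s) = -14 (o(y, s) = 2*(-7) = -14)
u(d) = 16 - 2*(-834 + d)*(335 + d) (u(d) = 16 - 2*(-834 + d)*(d + 335) = 16 - 2*(-834 + d)*(335 + d))
J = 94810 (J = 95219 - 1*409 = 95219 - 409 = 94810)
((361 + 1031)*927 + 4417672)*(u(-619) + J) = ((361 + 1031)*927 + 4417672)*((558796 - 2*(-619)**2 + 998*(-619)) + 94810) = (1392*927 + 4417672)*((558796 - 2*383161 - 617762) + 94810) = (1290384 + 4417672)*((558796 - 766322 - 617762) + 94810) = 5708056*(-825288 + 94810) = 5708056*(-730478) = -4169609330768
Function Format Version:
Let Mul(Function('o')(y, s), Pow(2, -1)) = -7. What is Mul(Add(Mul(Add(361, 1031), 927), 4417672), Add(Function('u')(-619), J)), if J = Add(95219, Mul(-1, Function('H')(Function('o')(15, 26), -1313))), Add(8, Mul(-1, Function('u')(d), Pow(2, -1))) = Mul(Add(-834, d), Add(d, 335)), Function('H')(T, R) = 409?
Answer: -4169609330768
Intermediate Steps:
Function('o')(y, s) = -14 (Function('o')(y, s) = Mul(2, -7) = -14)
Function('u')(d) = Add(16, Mul(-2, Add(-834, d), Add(335, d))) (Function('u')(d) = Add(16, Mul(-2, Mul(Add(-834, d), Add(d, 335)))) = Add(16, Mul(-2, Mul(Add(-834, d), Add(335, d)))) = Add(16, Mul(-2, Add(-834, d), Add(335, d))))
J = 94810 (J = Add(95219, Mul(-1, 409)) = Add(95219, -409) = 94810)
Mul(Add(Mul(Add(361, 1031), 927), 4417672), Add(Function('u')(-619), J)) = Mul(Add(Mul(Add(361, 1031), 927), 4417672), Add(Add(558796, Mul(-2, Pow(-619, 2)), Mul(998, -619)), 94810)) = Mul(Add(Mul(1392, 927), 4417672), Add(Add(558796, Mul(-2, 383161), -617762), 94810)) = Mul(Add(1290384, 4417672), Add(Add(558796, -766322, -617762), 94810)) = Mul(5708056, Add(-825288, 94810)) = Mul(5708056, -730478) = -4169609330768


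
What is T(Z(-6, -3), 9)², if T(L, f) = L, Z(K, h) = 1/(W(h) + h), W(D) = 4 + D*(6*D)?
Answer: 1/3025 ≈ 0.00033058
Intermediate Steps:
W(D) = 4 + 6*D²
Z(K, h) = 1/(4 + h + 6*h²) (Z(K, h) = 1/((4 + 6*h²) + h) = 1/(4 + h + 6*h²))
T(Z(-6, -3), 9)² = (1/(4 - 3 + 6*(-3)²))² = (1/(4 - 3 + 6*9))² = (1/(4 - 3 + 54))² = (1/55)² = 1/3025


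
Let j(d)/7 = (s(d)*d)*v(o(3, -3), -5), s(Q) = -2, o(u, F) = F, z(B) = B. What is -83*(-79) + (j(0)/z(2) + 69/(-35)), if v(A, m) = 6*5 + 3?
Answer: 229426/35 ≈ 6555.0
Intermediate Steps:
v(A, m) = 33 (v(A, m) = 30 + 3 = 33)
j(d) = -462*d (j(d) = 7*(-2*d*33) = 7*(-66*d) = -462*d)
-83*(-79) + (j(0)/z(2) + 69/(-35)) = -83*(-79) + (-462*0/2 + 69/(-35)) = 6557 + (0*(½) + 69*(-1/35)) = 6557 + (0 - 69/35) = 6557 - 69/35 = 229426/35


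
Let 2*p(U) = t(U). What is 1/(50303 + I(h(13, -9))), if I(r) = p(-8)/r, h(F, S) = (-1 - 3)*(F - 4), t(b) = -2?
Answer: 36/1810909 ≈ 1.9880e-5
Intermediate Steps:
h(F, S) = 16 - 4*F (h(F, S) = -4*(-4 + F) = 16 - 4*F)
p(U) = -1 (p(U) = (½)*(-2) = -1)
I(r) = -1/r
1/(50303 + I(h(13, -9))) = 1/(50303 - 1/(16 - 4*13)) = 1/(50303 - 1/(16 - 52)) = 1/(50303 - 1/(-36)) = 1/(50303 - 1*(-1/36)) = 1/(50303 + 1/36) = 1/(1810909/36) = 36/1810909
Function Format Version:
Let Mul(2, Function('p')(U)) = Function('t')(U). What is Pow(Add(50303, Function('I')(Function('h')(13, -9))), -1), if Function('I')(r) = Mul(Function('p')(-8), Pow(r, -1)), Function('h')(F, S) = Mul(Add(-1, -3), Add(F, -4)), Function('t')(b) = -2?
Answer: Rational(36, 1810909) ≈ 1.9880e-5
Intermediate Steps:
Function('h')(F, S) = Add(16, Mul(-4, F)) (Function('h')(F, S) = Mul(-4, Add(-4, F)) = Add(16, Mul(-4, F)))
Function('p')(U) = -1 (Function('p')(U) = Mul(Rational(1, 2), -2) = -1)
Function('I')(r) = Mul(-1, Pow(r, -1))
Pow(Add(50303, Function('I')(Function('h')(13, -9))), -1) = Pow(Add(50303, Mul(-1, Pow(Add(16, Mul(-4, 13)), -1))), -1) = Pow(Add(50303, Mul(-1, Pow(Add(16, -52), -1))), -1) = Pow(Add(50303, Mul(-1, Pow(-36, -1))), -1) = Pow(Add(50303, Mul(-1, Rational(-1, 36))), -1) = Pow(Add(50303, Rational(1, 36)), -1) = Pow(Rational(1810909, 36), -1) = Rational(36, 1810909)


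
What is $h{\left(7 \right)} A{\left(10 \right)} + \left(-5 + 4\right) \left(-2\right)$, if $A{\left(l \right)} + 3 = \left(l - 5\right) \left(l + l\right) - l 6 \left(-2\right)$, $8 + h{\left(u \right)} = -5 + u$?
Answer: $-1300$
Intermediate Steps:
$h{\left(u \right)} = -13 + u$ ($h{\left(u \right)} = -8 + \left(-5 + u\right) = -13 + u$)
$A{\left(l \right)} = -3 + 12 l + 2 l \left(-5 + l\right)$ ($A{\left(l \right)} = -3 - \left(l 6 \left(-2\right) - \left(l - 5\right) \left(l + l\right)\right) = -3 + \left(\left(-5 + l\right) 2 l - 6 l \left(-2\right)\right) = -3 + \left(2 l \left(-5 + l\right) - - 12 l\right) = -3 + \left(2 l \left(-5 + l\right) + 12 l\right) = -3 + \left(12 l + 2 l \left(-5 + l\right)\right) = -3 + 12 l + 2 l \left(-5 + l\right)$)
$h{\left(7 \right)} A{\left(10 \right)} + \left(-5 + 4\right) \left(-2\right) = \left(-13 + 7\right) \left(-3 + 2 \cdot 10 + 2 \cdot 10^{2}\right) + \left(-5 + 4\right) \left(-2\right) = - 6 \left(-3 + 20 + 2 \cdot 100\right) - -2 = - 6 \left(-3 + 20 + 200\right) + 2 = \left(-6\right) 217 + 2 = -1302 + 2 = -1300$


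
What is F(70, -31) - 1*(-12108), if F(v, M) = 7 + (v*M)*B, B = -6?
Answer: 25135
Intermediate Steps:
F(v, M) = 7 - 6*M*v (F(v, M) = 7 + (v*M)*(-6) = 7 + (M*v)*(-6) = 7 - 6*M*v)
F(70, -31) - 1*(-12108) = (7 - 6*(-31)*70) - 1*(-12108) = (7 + 13020) + 12108 = 13027 + 12108 = 25135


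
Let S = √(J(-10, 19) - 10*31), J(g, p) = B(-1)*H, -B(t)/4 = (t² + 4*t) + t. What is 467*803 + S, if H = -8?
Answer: 375001 + I*√438 ≈ 3.75e+5 + 20.928*I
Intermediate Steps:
B(t) = -20*t - 4*t² (B(t) = -4*((t² + 4*t) + t) = -4*(t² + 5*t) = -20*t - 4*t²)
J(g, p) = -128 (J(g, p) = -4*(-1)*(5 - 1)*(-8) = -4*(-1)*4*(-8) = 16*(-8) = -128)
S = I*√438 (S = √(-128 - 10*31) = √(-128 - 310) = √(-438) = I*√438 ≈ 20.928*I)
467*803 + S = 467*803 + I*√438 = 375001 + I*√438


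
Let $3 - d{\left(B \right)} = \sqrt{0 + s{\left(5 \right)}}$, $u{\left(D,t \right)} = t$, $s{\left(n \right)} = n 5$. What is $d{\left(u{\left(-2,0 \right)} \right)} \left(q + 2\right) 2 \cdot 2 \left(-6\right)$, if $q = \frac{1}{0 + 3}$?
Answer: $112$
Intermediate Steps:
$s{\left(n \right)} = 5 n$
$d{\left(B \right)} = -2$ ($d{\left(B \right)} = 3 - \sqrt{0 + 5 \cdot 5} = 3 - \sqrt{0 + 25} = 3 - \sqrt{25} = 3 - 5 = -2$)
$q = \frac{1}{3} \approx 0.33333$
$d{\left(u{\left(-2,0 \right)} \right)} \left(q + 2\right) 2 \cdot 2 \left(-6\right) = - 2 \left(\frac{1}{3} + 2\right) 2 \cdot 2 \left(-6\right) = - 2 \cdot \frac{7}{3} \cdot 2 \left(-12\right) = \left(-2\right) \frac{14}{3} \left(-12\right) = \left(- \frac{28}{3}\right) \left(-12\right) = 112$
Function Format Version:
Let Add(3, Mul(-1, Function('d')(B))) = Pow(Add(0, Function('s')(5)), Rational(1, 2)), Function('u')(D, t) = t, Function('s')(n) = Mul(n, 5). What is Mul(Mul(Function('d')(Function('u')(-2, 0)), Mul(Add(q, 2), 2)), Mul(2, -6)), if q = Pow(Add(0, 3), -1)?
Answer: 112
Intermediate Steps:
Function('s')(n) = Mul(5, n)
Function('d')(B) = -2 (Function('d')(B) = Add(3, Mul(-1, Pow(Add(0, Mul(5, 5)), Rational(1, 2)))) = Add(3, Mul(-1, Pow(Add(0, 25), Rational(1, 2)))) = Add(3, Mul(-1, Pow(25, Rational(1, 2)))) = Add(3, Mul(-1, 5)) = Add(3, -5) = -2)
q = Rational(1, 3) (q = Pow(3, -1) = Rational(1, 3) ≈ 0.33333)
Mul(Mul(Function('d')(Function('u')(-2, 0)), Mul(Add(q, 2), 2)), Mul(2, -6)) = Mul(Mul(-2, Mul(Add(Rational(1, 3), 2), 2)), Mul(2, -6)) = Mul(Mul(-2, Mul(Rational(7, 3), 2)), -12) = Mul(Mul(-2, Rational(14, 3)), -12) = Mul(Rational(-28, 3), -12) = 112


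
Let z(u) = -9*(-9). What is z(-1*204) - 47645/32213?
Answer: 2561608/32213 ≈ 79.521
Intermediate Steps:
z(u) = 81
z(-1*204) - 47645/32213 = 81 - 47645/32213 = 2561608/32213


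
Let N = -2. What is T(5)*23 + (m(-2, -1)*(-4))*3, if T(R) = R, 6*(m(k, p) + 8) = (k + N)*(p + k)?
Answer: 187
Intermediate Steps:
m(k, p) = -8 + (-2 + k)*(k + p)/6 (m(k, p) = -8 + ((k - 2)*(p + k))/6 = -8 + ((-2 + k)*(k + p))/6 = -8 + (-2 + k)*(k + p)/6)
T(5)*23 + (m(-2, -1)*(-4))*3 = 5*23 + ((-8 - ⅓*(-2) - ⅓*(-1) + (⅙)*(-2)² + (⅙)*(-2)*(-1))*(-4))*3 = 115 + ((-8 + ⅔ + ⅓ + (⅙)*4 + ⅓)*(-4))*3 = 115 + ((-8 + ⅔ + ⅓ + ⅔ + ⅓)*(-4))*3 = 115 - 6*(-4)*3 = 115 + 24*3 = 115 + 72 = 187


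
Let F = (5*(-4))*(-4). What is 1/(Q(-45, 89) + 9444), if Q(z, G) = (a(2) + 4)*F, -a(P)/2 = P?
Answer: 1/9444 ≈ 0.00010589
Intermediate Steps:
F = 80 (F = -20*(-4) = 80)
a(P) = -2*P
Q(z, G) = 0 (Q(z, G) = (-2*2 + 4)*80 = (-4 + 4)*80 = 0*80 = 0)
1/(Q(-45, 89) + 9444) = 1/(0 + 9444) = 1/9444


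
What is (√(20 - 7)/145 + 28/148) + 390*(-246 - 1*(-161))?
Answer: -1226543/37 + √13/145 ≈ -33150.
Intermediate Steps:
(√(20 - 7)/145 + 28/148) + 390*(-246 - 1*(-161)) = (√13*(1/145) + 28*(1/148)) + 390*(-246 + 161) = (√13/145 + 7/37) + 390*(-85) = (7/37 + √13/145) - 33150 = -1226543/37 + √13/145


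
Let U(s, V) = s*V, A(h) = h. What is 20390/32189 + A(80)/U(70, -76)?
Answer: 2647492/4281137 ≈ 0.61841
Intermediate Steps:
U(s, V) = V*s
20390/32189 + A(80)/U(70, -76) = 20390/32189 + 80/((-76*70)) = 20390*(1/32189) + 80/(-5320) = 20390/32189 + 80*(-1/5320) = 20390/32189 - 2/133 = 2647492/4281137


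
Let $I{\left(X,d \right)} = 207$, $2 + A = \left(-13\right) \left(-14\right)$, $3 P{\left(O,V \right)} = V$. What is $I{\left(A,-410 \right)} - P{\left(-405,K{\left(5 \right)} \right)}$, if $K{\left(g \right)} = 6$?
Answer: $205$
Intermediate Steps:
$P{\left(O,V \right)} = \frac{V}{3}$
$A = 180$ ($A = -2 - -182 = -2 + 182 = 180$)
$I{\left(A,-410 \right)} - P{\left(-405,K{\left(5 \right)} \right)} = 207 - \frac{1}{3} \cdot 6 = 207 - 2 = 205$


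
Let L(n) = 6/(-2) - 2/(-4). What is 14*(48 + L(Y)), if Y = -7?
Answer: 637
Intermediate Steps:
L(n) = -5/2 (L(n) = 6*(-½) - 2*(-¼) = -3 + ½ = -5/2)
14*(48 + L(Y)) = 14*(48 - 5/2) = 14*(91/2) = 637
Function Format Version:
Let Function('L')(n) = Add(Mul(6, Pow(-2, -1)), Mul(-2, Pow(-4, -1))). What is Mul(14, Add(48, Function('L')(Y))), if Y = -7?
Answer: 637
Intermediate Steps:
Function('L')(n) = Rational(-5, 2) (Function('L')(n) = Add(Mul(6, Rational(-1, 2)), Mul(-2, Rational(-1, 4))) = Add(-3, Rational(1, 2)) = Rational(-5, 2))
Mul(14, Add(48, Function('L')(Y))) = Mul(14, Add(48, Rational(-5, 2))) = Mul(14, Rational(91, 2)) = 637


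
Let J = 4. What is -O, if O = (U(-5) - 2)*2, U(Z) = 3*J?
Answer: -20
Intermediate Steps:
U(Z) = 12 (U(Z) = 3*4 = 12)
O = 20 (O = (12 - 2)*2 = 10*2 = 20)
-O = -1*20 = -20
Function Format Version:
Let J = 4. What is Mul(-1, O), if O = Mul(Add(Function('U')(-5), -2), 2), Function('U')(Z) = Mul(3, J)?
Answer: -20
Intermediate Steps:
Function('U')(Z) = 12 (Function('U')(Z) = Mul(3, 4) = 12)
O = 20 (O = Mul(Add(12, -2), 2) = Mul(10, 2) = 20)
Mul(-1, O) = Mul(-1, 20) = -20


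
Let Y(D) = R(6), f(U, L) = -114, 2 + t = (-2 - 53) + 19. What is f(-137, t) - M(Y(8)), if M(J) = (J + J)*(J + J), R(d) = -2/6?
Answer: -1030/9 ≈ -114.44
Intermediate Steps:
t = -38 (t = -2 + ((-2 - 53) + 19) = -2 + (-55 + 19) = -2 - 36 = -38)
R(d) = -1/3 (R(d) = -2*1/6 = -1/3)
Y(D) = -1/3
M(J) = 4*J**2 (M(J) = (2*J)*(2*J) = 4*J**2)
f(-137, t) - M(Y(8)) = -114 - 4*(-1/3)**2 = -114 - 4/9 = -1030/9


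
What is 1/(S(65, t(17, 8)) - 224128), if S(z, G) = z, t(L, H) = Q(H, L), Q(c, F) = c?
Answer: -1/224063 ≈ -4.4630e-6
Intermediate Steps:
t(L, H) = H
1/(S(65, t(17, 8)) - 224128) = 1/(65 - 224128) = 1/(-224063) = -1/224063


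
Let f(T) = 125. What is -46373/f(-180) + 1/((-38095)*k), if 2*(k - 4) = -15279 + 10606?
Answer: -329643722561/888565875 ≈ -370.98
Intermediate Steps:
k = -4665/2 (k = 4 + (-15279 + 10606)/2 = 4 + (½)*(-4673) = 4 - 4673/2 = -4665/2 ≈ -2332.5)
-46373/f(-180) + 1/((-38095)*k) = -46373/125 + 1/((-38095)*(-4665/2)) = -46373*1/125 - 1/38095*(-2/4665) = -46373/125 + 2/177713175 = -329643722561/888565875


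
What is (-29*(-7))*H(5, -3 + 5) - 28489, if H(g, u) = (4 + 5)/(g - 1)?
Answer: -112129/4 ≈ -28032.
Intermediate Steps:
H(g, u) = 9/(-1 + g)
(-29*(-7))*H(5, -3 + 5) - 28489 = (-29*(-7))*(9/(-1 + 5)) - 28489 = 203*(9/4) - 28489 = 1827/4 - 28489 = -112129/4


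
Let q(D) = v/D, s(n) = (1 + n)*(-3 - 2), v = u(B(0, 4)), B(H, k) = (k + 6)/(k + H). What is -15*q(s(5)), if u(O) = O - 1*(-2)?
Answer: 9/4 ≈ 2.2500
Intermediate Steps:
B(H, k) = (6 + k)/(H + k)
u(O) = 2 + O (u(O) = O + 2 = 2 + O)
v = 9/2 (v = 2 + (6 + 4)/(0 + 4) = 2 + 10/4 = 2 + (¼)*10 = 2 + 5/2 = 9/2 ≈ 4.5000)
s(n) = -5 - 5*n (s(n) = (1 + n)*(-5) = -5 - 5*n)
q(D) = 9/(2*D)
-15*q(s(5)) = -135/(2*(-5 - 5*5)) = -135/(2*(-5 - 25)) = -135/(2*(-30)) = -135*(-1)/(2*30) = -15*(-3/20) = 9/4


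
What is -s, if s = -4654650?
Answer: 4654650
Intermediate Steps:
-s = -1*(-4654650) = 4654650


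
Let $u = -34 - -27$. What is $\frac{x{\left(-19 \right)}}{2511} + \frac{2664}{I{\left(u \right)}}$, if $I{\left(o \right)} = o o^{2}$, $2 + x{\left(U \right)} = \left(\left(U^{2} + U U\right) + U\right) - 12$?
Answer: $- \frac{6452977}{861273} \approx -7.4924$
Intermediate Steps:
$u = -7$ ($u = -34 + 27 = -7$)
$x{\left(U \right)} = -14 + U + 2 U^{2}$ ($x{\left(U \right)} = -2 - \left(12 - U - U^{2} - U U\right) = -2 - \left(12 - U - 2 U^{2}\right) = -2 + \left(-12 + U + 2 U^{2}\right) = -14 + U + 2 U^{2}$)
$I{\left(o \right)} = o^{3}$
$\frac{x{\left(-19 \right)}}{2511} + \frac{2664}{I{\left(u \right)}} = \frac{-14 - 19 + 2 \left(-19\right)^{2}}{2511} + \frac{2664}{\left(-7\right)^{3}} = \left(-14 - 19 + 2 \cdot 361\right) \frac{1}{2511} + \frac{2664}{-343} = \left(-14 - 19 + 722\right) \frac{1}{2511} + 2664 \left(- \frac{1}{343}\right) = 689 \cdot \frac{1}{2511} - \frac{2664}{343} = \frac{689}{2511} - \frac{2664}{343} = - \frac{6452977}{861273}$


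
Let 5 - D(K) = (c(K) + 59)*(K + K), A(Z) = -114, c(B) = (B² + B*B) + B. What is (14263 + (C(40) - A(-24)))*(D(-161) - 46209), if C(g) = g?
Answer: 239525133692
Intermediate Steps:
c(B) = B + 2*B² (c(B) = (B² + B²) + B = 2*B² + B = B + 2*B²)
D(K) = 5 - 2*K*(59 + K*(1 + 2*K)) (D(K) = 5 - (K*(1 + 2*K) + 59)*(K + K) = 5 - (59 + K*(1 + 2*K))*2*K = 5 - 2*K*(59 + K*(1 + 2*K)))
(14263 + (C(40) - A(-24)))*(D(-161) - 46209) = (14263 + (40 - 1*(-114)))*((5 - 118*(-161) - 4*(-161)³ - 2*(-161)²) - 46209) = (14263 + (40 + 114))*((5 + 18998 - 4*(-4173281) - 2*25921) - 46209) = (14263 + 154)*((5 + 18998 + 16693124 - 51842) - 46209) = 14417*(16660285 - 46209) = 14417*16614076 = 239525133692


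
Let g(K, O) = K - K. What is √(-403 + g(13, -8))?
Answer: I*√403 ≈ 20.075*I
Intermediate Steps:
g(K, O) = 0
√(-403 + g(13, -8)) = √(-403 + 0) = √(-403) = I*√403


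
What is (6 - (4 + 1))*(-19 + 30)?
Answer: 11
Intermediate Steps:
(6 - (4 + 1))*(-19 + 30) = (6 - 1*5)*11 = (6 - 5)*11 = 1*11 = 11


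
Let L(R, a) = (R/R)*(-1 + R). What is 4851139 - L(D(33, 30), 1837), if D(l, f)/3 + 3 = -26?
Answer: 4851227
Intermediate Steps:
D(l, f) = -87 (D(l, f) = -9 + 3*(-26) = -9 - 78 = -87)
L(R, a) = -1 + R (L(R, a) = 1*(-1 + R) = -1 + R)
4851139 - L(D(33, 30), 1837) = 4851139 - (-1 - 87) = 4851139 - 1*(-88) = 4851139 + 88 = 4851227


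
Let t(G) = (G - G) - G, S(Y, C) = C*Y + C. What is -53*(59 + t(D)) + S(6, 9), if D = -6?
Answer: -3382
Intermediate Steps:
S(Y, C) = C + C*Y
t(G) = -G (t(G) = 0 - G = -G)
-53*(59 + t(D)) + S(6, 9) = -53*(59 - 1*(-6)) + 9*(1 + 6) = -53*(59 + 6) + 9*7 = -53*65 + 63 = -3445 + 63 = -3382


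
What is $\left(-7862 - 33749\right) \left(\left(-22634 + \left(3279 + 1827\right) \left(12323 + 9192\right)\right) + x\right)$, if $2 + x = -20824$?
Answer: $-4569392541430$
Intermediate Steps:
$x = -20826$ ($x = -2 - 20824 = -20826$)
$\left(-7862 - 33749\right) \left(\left(-22634 + \left(3279 + 1827\right) \left(12323 + 9192\right)\right) + x\right) = \left(-7862 - 33749\right) \left(\left(-22634 + \left(3279 + 1827\right) \left(12323 + 9192\right)\right) - 20826\right) = - 41611 \left(\left(-22634 + 5106 \cdot 21515\right) - 20826\right) = - 41611 \left(\left(-22634 + 109855590\right) - 20826\right) = - 41611 \left(109832956 - 20826\right) = \left(-41611\right) 109812130 = -4569392541430$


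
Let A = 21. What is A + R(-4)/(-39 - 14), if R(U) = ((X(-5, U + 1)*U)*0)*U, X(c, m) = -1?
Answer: 21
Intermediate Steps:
R(U) = 0 (R(U) = (-U*0)*U = 0*U = 0)
A + R(-4)/(-39 - 14) = 21 + 0/(-39 - 14) = 21 + 0/(-53) = 21 + 0*(-1/53) = 21 + 0 = 21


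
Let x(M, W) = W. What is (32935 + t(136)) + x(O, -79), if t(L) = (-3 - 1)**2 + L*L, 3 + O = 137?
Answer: 51368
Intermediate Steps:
O = 134 (O = -3 + 137 = 134)
t(L) = 16 + L**2 (t(L) = (-4)**2 + L**2 = 16 + L**2)
(32935 + t(136)) + x(O, -79) = (32935 + (16 + 136**2)) - 79 = (32935 + (16 + 18496)) - 79 = (32935 + 18512) - 79 = 51447 - 79 = 51368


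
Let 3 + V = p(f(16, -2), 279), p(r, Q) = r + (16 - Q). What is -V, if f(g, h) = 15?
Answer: 251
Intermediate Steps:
p(r, Q) = 16 + r - Q
V = -251 (V = -3 + (16 + 15 - 1*279) = -3 + (16 + 15 - 279) = -3 - 248 = -251)
-V = -1*(-251) = 251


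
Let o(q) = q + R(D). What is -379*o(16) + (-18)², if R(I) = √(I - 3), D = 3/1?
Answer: -5740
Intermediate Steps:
D = 3 (D = 3*1 = 3)
R(I) = √(-3 + I)
o(q) = q (o(q) = q + √(-3 + 3) = q + √0 = q + 0 = q)
-379*o(16) + (-18)² = -379*16 + (-18)² = -6064 + 324 = -5740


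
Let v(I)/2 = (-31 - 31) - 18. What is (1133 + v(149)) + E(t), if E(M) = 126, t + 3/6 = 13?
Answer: 1099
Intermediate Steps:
t = 25/2 (t = -½ + 13 = 25/2 ≈ 12.500)
v(I) = -160 (v(I) = 2*((-31 - 31) - 18) = 2*(-62 - 18) = 2*(-80) = -160)
(1133 + v(149)) + E(t) = (1133 - 160) + 126 = 973 + 126 = 1099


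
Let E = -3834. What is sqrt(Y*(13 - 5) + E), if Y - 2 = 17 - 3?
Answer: I*sqrt(3706) ≈ 60.877*I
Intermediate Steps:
Y = 16 (Y = 2 + (17 - 3) = 2 + 14 = 16)
sqrt(Y*(13 - 5) + E) = sqrt(16*(13 - 5) - 3834) = sqrt(16*8 - 3834) = sqrt(128 - 3834) = sqrt(-3706) = I*sqrt(3706)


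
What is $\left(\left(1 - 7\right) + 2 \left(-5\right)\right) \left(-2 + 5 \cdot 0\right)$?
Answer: $32$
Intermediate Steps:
$\left(\left(1 - 7\right) + 2 \left(-5\right)\right) \left(-2 + 5 \cdot 0\right) = \left(\left(1 - 7\right) - 10\right) \left(-2 + 0\right) = \left(-6 - 10\right) \left(-2\right) = \left(-16\right) \left(-2\right) = 32$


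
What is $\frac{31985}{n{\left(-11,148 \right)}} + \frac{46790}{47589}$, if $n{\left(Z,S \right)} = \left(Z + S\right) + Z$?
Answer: $\frac{509343235}{1998738} \approx 254.83$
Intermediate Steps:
$n{\left(Z,S \right)} = S + 2 Z$ ($n{\left(Z,S \right)} = \left(S + Z\right) + Z = S + 2 Z$)
$\frac{31985}{n{\left(-11,148 \right)}} + \frac{46790}{47589} = \frac{31985}{148 + 2 \left(-11\right)} + \frac{46790}{47589} = \frac{31985}{148 - 22} + 46790 \cdot \frac{1}{47589} = \frac{31985}{126} + \frac{46790}{47589} = \frac{509343235}{1998738}$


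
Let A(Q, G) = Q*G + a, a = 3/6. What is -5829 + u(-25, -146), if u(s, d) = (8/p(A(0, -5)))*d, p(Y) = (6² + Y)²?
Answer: -425581/73 ≈ -5829.9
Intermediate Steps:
a = ½ (a = 3*(⅙) = ½ ≈ 0.50000)
A(Q, G) = ½ + G*Q (A(Q, G) = Q*G + ½ = G*Q + ½ = ½ + G*Q)
p(Y) = (36 + Y)²
u(s, d) = 32*d/5329 (u(s, d) = (8/((36 + (½ - 5*0))²))*d = (8/((36 + (½ + 0))²))*d = (8/((36 + ½)²))*d = (8/((73/2)²))*d = (8/(5329/4))*d = (8*(4/5329))*d = 32*d/5329)
-5829 + u(-25, -146) = -5829 + (32/5329)*(-146) = -5829 - 64/73 = -425581/73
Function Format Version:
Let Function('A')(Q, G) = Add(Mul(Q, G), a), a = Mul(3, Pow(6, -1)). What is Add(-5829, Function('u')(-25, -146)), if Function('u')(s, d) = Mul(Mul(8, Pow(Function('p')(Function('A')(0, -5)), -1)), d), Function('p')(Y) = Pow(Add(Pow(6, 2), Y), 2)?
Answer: Rational(-425581, 73) ≈ -5829.9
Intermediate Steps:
a = Rational(1, 2) (a = Mul(3, Rational(1, 6)) = Rational(1, 2) ≈ 0.50000)
Function('A')(Q, G) = Add(Rational(1, 2), Mul(G, Q)) (Function('A')(Q, G) = Add(Mul(Q, G), Rational(1, 2)) = Add(Mul(G, Q), Rational(1, 2)) = Add(Rational(1, 2), Mul(G, Q)))
Function('p')(Y) = Pow(Add(36, Y), 2)
Function('u')(s, d) = Mul(Rational(32, 5329), d) (Function('u')(s, d) = Mul(Mul(8, Pow(Pow(Add(36, Add(Rational(1, 2), Mul(-5, 0))), 2), -1)), d) = Mul(Mul(8, Pow(Pow(Add(36, Add(Rational(1, 2), 0)), 2), -1)), d) = Mul(Mul(8, Pow(Pow(Add(36, Rational(1, 2)), 2), -1)), d) = Mul(Mul(8, Pow(Pow(Rational(73, 2), 2), -1)), d) = Mul(Mul(8, Pow(Rational(5329, 4), -1)), d) = Mul(Mul(8, Rational(4, 5329)), d) = Mul(Rational(32, 5329), d))
Add(-5829, Function('u')(-25, -146)) = Add(-5829, Mul(Rational(32, 5329), -146)) = Add(-5829, Rational(-64, 73)) = Rational(-425581, 73)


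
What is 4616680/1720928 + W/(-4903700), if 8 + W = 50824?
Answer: 704730094961/263716082300 ≈ 2.6723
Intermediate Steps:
W = 50816 (W = -8 + 50824 = 50816)
4616680/1720928 + W/(-4903700) = 4616680/1720928 + 50816/(-4903700) = 4616680*(1/1720928) + 50816*(-1/4903700) = 577085/215116 - 12704/1225925 = 704730094961/263716082300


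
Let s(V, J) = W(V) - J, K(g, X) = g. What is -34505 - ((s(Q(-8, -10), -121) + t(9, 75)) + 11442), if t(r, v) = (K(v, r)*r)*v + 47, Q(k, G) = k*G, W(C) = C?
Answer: -96820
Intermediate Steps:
Q(k, G) = G*k
s(V, J) = V - J
t(r, v) = 47 + r*v² (t(r, v) = (v*r)*v + 47 = (r*v)*v + 47 = r*v² + 47 = 47 + r*v²)
-34505 - ((s(Q(-8, -10), -121) + t(9, 75)) + 11442) = -34505 - (((-10*(-8) - 1*(-121)) + (47 + 9*75²)) + 11442) = -34505 - (((80 + 121) + (47 + 9*5625)) + 11442) = -34505 - ((201 + (47 + 50625)) + 11442) = -34505 - ((201 + 50672) + 11442) = -34505 - (50873 + 11442) = -34505 - 1*62315 = -34505 - 62315 = -96820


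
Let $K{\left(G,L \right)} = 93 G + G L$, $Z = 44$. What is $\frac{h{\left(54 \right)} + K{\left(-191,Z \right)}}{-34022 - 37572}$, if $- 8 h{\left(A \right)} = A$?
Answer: $\frac{104695}{286376} \approx 0.36559$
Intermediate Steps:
$h{\left(A \right)} = - \frac{A}{8}$
$\frac{h{\left(54 \right)} + K{\left(-191,Z \right)}}{-34022 - 37572} = \frac{\left(- \frac{1}{8}\right) 54 - 191 \left(93 + 44\right)}{-34022 - 37572} = \frac{- \frac{27}{4} - 26167}{-71594} = \left(- \frac{27}{4} - 26167\right) \left(- \frac{1}{71594}\right) = \left(- \frac{104695}{4}\right) \left(- \frac{1}{71594}\right) = \frac{104695}{286376}$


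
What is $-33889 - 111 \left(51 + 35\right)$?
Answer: $-43435$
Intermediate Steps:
$-33889 - 111 \left(51 + 35\right) = -33889 - 9546 = -43435$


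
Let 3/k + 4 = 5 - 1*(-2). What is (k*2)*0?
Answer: 0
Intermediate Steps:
k = 1 (k = 3/(-4 + (5 - 1*(-2))) = 3/(-4 + (5 + 2)) = 3/(-4 + 7) = 3/3 = 3*(1/3) = 1)
(k*2)*0 = (1*2)*0 = 2*0 = 0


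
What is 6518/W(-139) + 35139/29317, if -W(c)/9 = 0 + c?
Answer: 235047095/36675567 ≈ 6.4088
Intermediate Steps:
W(c) = -9*c (W(c) = -9*(0 + c) = -9*c)
6518/W(-139) + 35139/29317 = 6518/((-9*(-139))) + 35139/29317 = 6518/1251 + 35139*(1/29317) = 6518*(1/1251) + 35139/29317 = 6518/1251 + 35139/29317 = 235047095/36675567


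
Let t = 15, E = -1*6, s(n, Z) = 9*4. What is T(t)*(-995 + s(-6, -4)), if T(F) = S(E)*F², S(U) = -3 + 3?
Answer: 0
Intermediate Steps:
s(n, Z) = 36
E = -6
S(U) = 0
T(F) = 0 (T(F) = 0*F² = 0)
T(t)*(-995 + s(-6, -4)) = 0*(-995 + 36) = 0*(-959) = 0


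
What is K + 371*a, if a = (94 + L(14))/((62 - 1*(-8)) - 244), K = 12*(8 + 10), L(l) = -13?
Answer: 2511/58 ≈ 43.293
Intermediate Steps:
K = 216 (K = 12*18 = 216)
a = -27/58 (a = (94 - 13)/((62 - 1*(-8)) - 244) = 81/((62 + 8) - 244) = 81/(70 - 244) = 81/(-174) = 81*(-1/174) = -27/58 ≈ -0.46552)
K + 371*a = 216 + 371*(-27/58) = 216 - 10017/58 = 2511/58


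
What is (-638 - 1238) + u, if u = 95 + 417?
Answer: -1364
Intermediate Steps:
u = 512
(-638 - 1238) + u = (-638 - 1238) + 512 = -1876 + 512 = -1364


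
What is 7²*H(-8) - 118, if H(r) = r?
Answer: -510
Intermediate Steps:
7²*H(-8) - 118 = 7²*(-8) - 118 = 49*(-8) - 118 = -392 - 118 = -510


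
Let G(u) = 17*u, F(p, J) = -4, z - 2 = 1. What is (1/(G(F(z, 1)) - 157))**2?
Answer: 1/50625 ≈ 1.9753e-5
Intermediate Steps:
z = 3 (z = 2 + 1 = 3)
(1/(G(F(z, 1)) - 157))**2 = (1/(17*(-4) - 157))**2 = (1/(-68 - 157))**2 = (1/(-225))**2 = (-1/225)**2 = 1/50625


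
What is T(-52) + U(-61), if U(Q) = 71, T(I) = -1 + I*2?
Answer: -34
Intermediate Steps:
T(I) = -1 + 2*I
T(-52) + U(-61) = (-1 + 2*(-52)) + 71 = (-1 - 104) + 71 = -105 + 71 = -34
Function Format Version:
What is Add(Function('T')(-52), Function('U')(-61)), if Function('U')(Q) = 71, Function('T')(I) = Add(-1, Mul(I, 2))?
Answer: -34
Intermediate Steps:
Function('T')(I) = Add(-1, Mul(2, I))
Add(Function('T')(-52), Function('U')(-61)) = Add(Add(-1, Mul(2, -52)), 71) = Add(Add(-1, -104), 71) = Add(-105, 71) = -34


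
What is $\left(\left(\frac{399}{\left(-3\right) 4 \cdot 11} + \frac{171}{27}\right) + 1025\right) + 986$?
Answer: $\frac{265889}{132} \approx 2014.3$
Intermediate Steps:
$\left(\left(\frac{399}{\left(-3\right) 4 \cdot 11} + \frac{171}{27}\right) + 1025\right) + 986 = \left(\left(\frac{399}{\left(-12\right) 11} + 171 \cdot \frac{1}{27}\right) + 1025\right) + 986 = \left(\left(\frac{399}{-132} + \frac{19}{3}\right) + 1025\right) + 986 = \left(\left(399 \left(- \frac{1}{132}\right) + \frac{19}{3}\right) + 1025\right) + 986 = \left(\left(- \frac{133}{44} + \frac{19}{3}\right) + 1025\right) + 986 = \left(\frac{437}{132} + 1025\right) + 986 = \frac{135737}{132} + 986 = \frac{265889}{132}$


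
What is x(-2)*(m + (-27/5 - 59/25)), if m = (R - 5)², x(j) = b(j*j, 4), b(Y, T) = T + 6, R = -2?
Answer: 2062/5 ≈ 412.40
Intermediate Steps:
b(Y, T) = 6 + T
x(j) = 10 (x(j) = 6 + 4 = 10)
m = 49 (m = (-2 - 5)² = (-7)² = 49)
x(-2)*(m + (-27/5 - 59/25)) = 10*(49 + (-27/5 - 59/25)) = 10*(49 - 194/25) = 10*(1031/25) = 2062/5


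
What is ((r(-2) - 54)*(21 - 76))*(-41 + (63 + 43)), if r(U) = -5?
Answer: 210925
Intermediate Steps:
((r(-2) - 54)*(21 - 76))*(-41 + (63 + 43)) = ((-5 - 54)*(21 - 76))*(-41 + (63 + 43)) = (-59*(-55))*(-41 + 106) = 3245*65 = 210925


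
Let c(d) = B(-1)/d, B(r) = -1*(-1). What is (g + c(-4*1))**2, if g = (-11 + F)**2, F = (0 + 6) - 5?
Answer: 159201/16 ≈ 9950.1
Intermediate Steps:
B(r) = 1
c(d) = 1/d
F = 1 (F = 6 - 5 = 1)
g = 100 (g = (-11 + 1)**2 = (-10)**2 = 100)
(g + c(-4*1))**2 = (100 + 1/(-4*1))**2 = (100 + 1/(-4))**2 = (100 - 1/4)**2 = (399/4)**2 = 159201/16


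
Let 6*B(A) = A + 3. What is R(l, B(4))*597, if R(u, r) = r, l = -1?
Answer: 1393/2 ≈ 696.50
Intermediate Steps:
B(A) = 1/2 + A/6 (B(A) = (A + 3)/6 = (3 + A)/6 = 1/2 + A/6)
R(l, B(4))*597 = (1/2 + (1/6)*4)*597 = (1/2 + 2/3)*597 = (7/6)*597 = 1393/2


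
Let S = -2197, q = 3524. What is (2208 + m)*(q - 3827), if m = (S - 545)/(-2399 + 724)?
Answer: -1121446026/1675 ≈ -6.6952e+5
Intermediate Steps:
m = 2742/1675 (m = (-2197 - 545)/(-2399 + 724) = -2742/(-1675) = -2742*(-1/1675) = 2742/1675 ≈ 1.6370)
(2208 + m)*(q - 3827) = (2208 + 2742/1675)*(3524 - 3827) = (3701142/1675)*(-303) = -1121446026/1675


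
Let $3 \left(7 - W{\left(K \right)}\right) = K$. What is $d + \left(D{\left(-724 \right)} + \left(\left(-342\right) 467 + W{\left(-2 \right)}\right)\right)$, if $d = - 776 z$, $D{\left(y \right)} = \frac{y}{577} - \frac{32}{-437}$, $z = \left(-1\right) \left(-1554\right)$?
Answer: $- \frac{1033012733591}{756447} \approx -1.3656 \cdot 10^{6}$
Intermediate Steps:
$W{\left(K \right)} = 7 - \frac{K}{3}$
$z = 1554$
$D{\left(y \right)} = \frac{32}{437} + \frac{y}{577}$ ($D{\left(y \right)} = y \frac{1}{577} - - \frac{32}{437} = \frac{y}{577} + \frac{32}{437} = \frac{32}{437} + \frac{y}{577}$)
$d = -1205904$ ($d = \left(-776\right) 1554 = -1205904$)
$d + \left(D{\left(-724 \right)} + \left(\left(-342\right) 467 + W{\left(-2 \right)}\right)\right) = -1205904 + \left(\left(\frac{32}{437} + \frac{1}{577} \left(-724\right)\right) + \left(\left(-342\right) 467 + \left(7 - - \frac{2}{3}\right)\right)\right) = -1205904 + \left(\left(\frac{32}{437} - \frac{724}{577}\right) + \left(-159714 + \left(7 + \frac{2}{3}\right)\right)\right) = -1205904 + \left(- \frac{297924}{252149} + \left(-159714 + \frac{23}{3}\right)\right) = -1205904 - \frac{120810270503}{756447} = - \frac{1033012733591}{756447}$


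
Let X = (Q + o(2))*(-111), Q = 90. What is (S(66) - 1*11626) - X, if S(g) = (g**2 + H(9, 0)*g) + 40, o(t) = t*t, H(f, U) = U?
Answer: 3204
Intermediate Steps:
o(t) = t**2
S(g) = 40 + g**2 (S(g) = (g**2 + 0*g) + 40 = (g**2 + 0) + 40 = g**2 + 40 = 40 + g**2)
X = -10434 (X = (90 + 2**2)*(-111) = (90 + 4)*(-111) = 94*(-111) = -10434)
(S(66) - 1*11626) - X = ((40 + 66**2) - 1*11626) - 1*(-10434) = ((40 + 4356) - 11626) + 10434 = (4396 - 11626) + 10434 = -7230 + 10434 = 3204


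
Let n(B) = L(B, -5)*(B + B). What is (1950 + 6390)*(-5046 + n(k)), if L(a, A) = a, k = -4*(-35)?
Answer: 284844360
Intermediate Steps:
k = 140
n(B) = 2*B² (n(B) = B*(B + B) = B*(2*B) = 2*B²)
(1950 + 6390)*(-5046 + n(k)) = (1950 + 6390)*(-5046 + 2*140²) = 8340*(-5046 + 2*19600) = 8340*(-5046 + 39200) = 8340*34154 = 284844360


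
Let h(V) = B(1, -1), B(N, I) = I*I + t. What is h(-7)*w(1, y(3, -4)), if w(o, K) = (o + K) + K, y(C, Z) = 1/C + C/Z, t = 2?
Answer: ½ ≈ 0.50000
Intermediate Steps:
B(N, I) = 2 + I² (B(N, I) = I*I + 2 = I² + 2 = 2 + I²)
y(C, Z) = 1/C + C/Z
h(V) = 3 (h(V) = 2 + (-1)² = 2 + 1 = 3)
w(o, K) = o + 2*K (w(o, K) = (K + o) + K = o + 2*K)
h(-7)*w(1, y(3, -4)) = 3*(1 + 2*(1/3 + 3/(-4))) = 3*(1 + 2*(⅓ + 3*(-¼))) = 3*(1 + 2*(⅓ - ¾)) = 3*(1 + 2*(-5/12)) = 3*(1 - ⅚) = 3*(⅙) = ½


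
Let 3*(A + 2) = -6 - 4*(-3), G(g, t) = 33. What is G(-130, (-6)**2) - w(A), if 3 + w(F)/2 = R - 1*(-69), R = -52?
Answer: 5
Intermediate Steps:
A = 0 (A = -2 + (-6 - 4*(-3))/3 = -2 + (-6 + 12)/3 = -2 + (1/3)*6 = -2 + 2 = 0)
w(F) = 28 (w(F) = -6 + 2*(-52 - 1*(-69)) = -6 + 2*(-52 + 69) = -6 + 2*17 = -6 + 34 = 28)
G(-130, (-6)**2) - w(A) = 33 - 1*28 = 33 - 28 = 5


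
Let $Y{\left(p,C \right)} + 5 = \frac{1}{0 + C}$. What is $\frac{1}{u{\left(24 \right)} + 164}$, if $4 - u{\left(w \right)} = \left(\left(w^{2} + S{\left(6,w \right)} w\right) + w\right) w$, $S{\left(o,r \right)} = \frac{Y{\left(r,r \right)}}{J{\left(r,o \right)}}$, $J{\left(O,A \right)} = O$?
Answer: $- \frac{1}{14113} \approx -7.0857 \cdot 10^{-5}$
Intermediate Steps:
$Y{\left(p,C \right)} = -5 + \frac{1}{C}$ ($Y{\left(p,C \right)} = -5 + \frac{1}{0 + C} = -5 + \frac{1}{C}$)
$S{\left(o,r \right)} = \frac{-5 + \frac{1}{r}}{r}$
$u{\left(w \right)} = 4 - w \left(w + w^{2} + \frac{1 - 5 w}{w}\right)$ ($u{\left(w \right)} = 4 - \left(\left(w^{2} + \frac{1 - 5 w}{w^{2}} w\right) + w\right) w = 4 - \left(\left(w^{2} + \frac{1 - 5 w}{w}\right) + w\right) w = 4 - \left(w + w^{2} + \frac{1 - 5 w}{w}\right) w = 4 - w \left(w + w^{2} + \frac{1 - 5 w}{w}\right)$)
$\frac{1}{u{\left(24 \right)} + 164} = \frac{1}{\left(3 - 24^{2} - 24^{3} + 5 \cdot 24\right) + 164} = \frac{1}{\left(3 - 576 - 13824 + 120\right) + 164} = \frac{1}{-14277 + 164} = \frac{1}{-14113} = - \frac{1}{14113}$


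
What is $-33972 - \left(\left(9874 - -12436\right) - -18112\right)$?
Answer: $-74394$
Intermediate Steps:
$-33972 - \left(\left(9874 - -12436\right) - -18112\right) = -33972 - \left(\left(9874 + 12436\right) + 18112\right) = -33972 - \left(22310 + 18112\right) = -33972 - 40422 = -74394$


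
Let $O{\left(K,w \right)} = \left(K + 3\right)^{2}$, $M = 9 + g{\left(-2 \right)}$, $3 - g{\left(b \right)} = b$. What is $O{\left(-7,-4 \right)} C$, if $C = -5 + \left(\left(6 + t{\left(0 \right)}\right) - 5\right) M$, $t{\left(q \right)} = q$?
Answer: $144$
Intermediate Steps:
$g{\left(b \right)} = 3 - b$
$M = 14$ ($M = 9 + \left(3 - -2\right) = 9 + \left(3 + 2\right) = 9 + 5 = 14$)
$O{\left(K,w \right)} = \left(3 + K\right)^{2}$
$C = 9$ ($C = -5 + \left(\left(6 + 0\right) - 5\right) 14 = -5 + \left(6 - 5\right) 14 = -5 + 1 \cdot 14 = -5 + 14 = 9$)
$O{\left(-7,-4 \right)} C = \left(3 - 7\right)^{2} \cdot 9 = \left(-4\right)^{2} \cdot 9 = 16 \cdot 9 = 144$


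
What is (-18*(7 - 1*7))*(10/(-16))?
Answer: 0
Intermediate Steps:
(-18*(7 - 1*7))*(10/(-16)) = (-18*(7 - 7))*(10*(-1/16)) = -18*0*(-5/8) = 0*(-5/8) = 0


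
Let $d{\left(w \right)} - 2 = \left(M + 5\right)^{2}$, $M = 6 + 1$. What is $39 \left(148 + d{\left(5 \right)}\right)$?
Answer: $11466$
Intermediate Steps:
$M = 7$
$d{\left(w \right)} = 146$ ($d{\left(w \right)} = 2 + \left(7 + 5\right)^{2} = 2 + 12^{2} = 2 + 144 = 146$)
$39 \left(148 + d{\left(5 \right)}\right) = 39 \left(148 + 146\right) = 39 \cdot 294 = 11466$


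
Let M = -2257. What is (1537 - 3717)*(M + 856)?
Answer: 3054180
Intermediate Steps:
(1537 - 3717)*(M + 856) = (1537 - 3717)*(-2257 + 856) = -2180*(-1401) = 3054180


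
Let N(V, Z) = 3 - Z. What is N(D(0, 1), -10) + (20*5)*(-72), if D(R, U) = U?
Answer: -7187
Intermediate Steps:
N(D(0, 1), -10) + (20*5)*(-72) = (3 - 1*(-10)) + (20*5)*(-72) = (3 + 10) + 100*(-72) = 13 - 7200 = -7187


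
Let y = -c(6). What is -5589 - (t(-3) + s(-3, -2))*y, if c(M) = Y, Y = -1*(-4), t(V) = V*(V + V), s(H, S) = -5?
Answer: -5537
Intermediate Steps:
t(V) = 2*V² (t(V) = V*(2*V) = 2*V²)
Y = 4
c(M) = 4
y = -4 (y = -1*4 = -4)
-5589 - (t(-3) + s(-3, -2))*y = -5589 - (2*(-3)² - 5)*(-4) = -5589 - (2*9 - 5)*(-4) = -5589 - (18 - 5)*(-4) = -5589 - 13*(-4) = -5589 - 1*(-52) = -5589 + 52 = -5537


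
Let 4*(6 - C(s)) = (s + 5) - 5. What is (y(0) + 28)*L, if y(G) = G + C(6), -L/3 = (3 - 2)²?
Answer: -195/2 ≈ -97.500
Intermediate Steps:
C(s) = 6 - s/4 (C(s) = 6 - ((s + 5) - 5)/4 = 6 - ((5 + s) - 5)/4 = 6 - s/4)
L = -3 (L = -3*(3 - 2)² = -3*1² = -3*1 = -3)
y(G) = 9/2 + G (y(G) = G + (6 - ¼*6) = G + (6 - 3/2) = G + 9/2 = 9/2 + G)
(y(0) + 28)*L = ((9/2 + 0) + 28)*(-3) = (9/2 + 28)*(-3) = (65/2)*(-3) = -195/2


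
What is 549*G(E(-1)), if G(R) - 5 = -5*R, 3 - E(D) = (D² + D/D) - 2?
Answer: -5490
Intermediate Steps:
E(D) = 4 - D² (E(D) = 3 - ((D² + D/D) - 2) = 3 - ((D² + 1) - 2) = 3 - ((1 + D²) - 2) = 3 - (-1 + D²) = 3 + (1 - D²) = 4 - D²)
G(R) = 5 - 5*R
549*G(E(-1)) = 549*(5 - 5*(4 - 1*(-1)²)) = 549*(5 - 5*(4 - 1*1)) = 549*(5 - 5*(4 - 1)) = 549*(5 - 5*3) = 549*(5 - 15) = 549*(-10) = -5490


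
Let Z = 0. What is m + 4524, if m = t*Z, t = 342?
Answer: 4524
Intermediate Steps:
m = 0 (m = 342*0 = 0)
m + 4524 = 0 + 4524 = 4524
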